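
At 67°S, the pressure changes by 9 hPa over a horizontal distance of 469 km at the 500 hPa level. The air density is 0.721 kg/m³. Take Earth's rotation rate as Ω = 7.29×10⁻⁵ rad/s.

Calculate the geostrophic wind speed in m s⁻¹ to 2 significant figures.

Coriolis parameter at 67°S:
f = 2Ω sin φ = 2 × 7.29×10⁻⁵ × sin 67° = 1.34×10⁻⁴ s⁻¹
Pressure gradient: |∂P/∂n| = 900 Pa / 469000 m = 1.92×10⁻³ Pa/m
Geostrophic balance (pressure-gradient force = Coriolis force):
V_g = (1/(fρ)) |∂P/∂n| = 1.92×10⁻³ / (1.34×10⁻⁴ × 0.721) = 19.8 m/s

20 m s⁻¹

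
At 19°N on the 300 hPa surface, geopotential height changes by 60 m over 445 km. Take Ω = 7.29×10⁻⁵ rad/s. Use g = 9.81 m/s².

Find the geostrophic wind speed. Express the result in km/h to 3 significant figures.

100 km/h

Coriolis parameter at 19°N:
f = 2Ω sin φ = 2 × 7.29×10⁻⁵ × sin 19° = 4.75×10⁻⁵ s⁻¹
Height gradient: |∂Z/∂n| = 60 m / 445000 m = 1.35×10⁻⁴
On a pressure surface, geostrophic balance gives V_g = (g/f)|∂Z/∂n|:
V_g = 9.81 × 1.35×10⁻⁴ / 4.75×10⁻⁵ = 27.9 m/s
Converting: 27.9 m/s × 3.6 = 100 km/h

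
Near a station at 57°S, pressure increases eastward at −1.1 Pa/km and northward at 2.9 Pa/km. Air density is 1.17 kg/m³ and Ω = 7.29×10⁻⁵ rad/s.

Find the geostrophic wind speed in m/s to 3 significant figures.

21.7 m/s

Coriolis parameter at 57°S:
f = 2Ω sin φ = 2 × 7.29×10⁻⁵ × sin 57° = 1.22×10⁻⁴ s⁻¹
In the Southern Hemisphere f is negative: f = −1.22×10⁻⁴ s⁻¹.
Component geostrophic relations (x east, y north):
u_g = −(1/(fρ)) ∂P/∂y,  v_g = (1/(fρ)) ∂P/∂x
u_g = −(2.9×10⁻³)/(−1.22×10⁻⁴ × 1.17) = 20.3 m/s;  v_g = (−1.1×10⁻³)/(−1.22×10⁻⁴ × 1.17) = 7.69 m/s
|V_g| = √(u_g² + v_g²) = 21.7 m/s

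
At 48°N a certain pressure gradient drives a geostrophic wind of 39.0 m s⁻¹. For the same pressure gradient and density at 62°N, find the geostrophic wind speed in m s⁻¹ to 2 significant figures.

With the same pressure gradient and density, V_g ∝ 1/f ∝ 1/sin φ.
V₂ = V₁ · sin φ₁ / sin φ₂ = 39.0 × sin 48° / sin 62°
V₂ = 39.0 × 0.7431/0.8829 = 33 m s⁻¹

33 m s⁻¹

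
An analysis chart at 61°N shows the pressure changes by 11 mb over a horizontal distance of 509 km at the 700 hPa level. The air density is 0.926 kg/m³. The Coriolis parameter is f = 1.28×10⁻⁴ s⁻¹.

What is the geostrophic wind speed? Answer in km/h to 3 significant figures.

Pressure gradient: |∂P/∂n| = 1100 Pa / 509000 m = 2.16×10⁻³ Pa/m
Geostrophic balance (pressure-gradient force = Coriolis force):
V_g = (1/(fρ)) |∂P/∂n| = 2.16×10⁻³ / (1.28×10⁻⁴ × 0.926) = 18.2 m/s
Converting: 18.2 m/s × 3.6 = 65.6 km/h

65.6 km/h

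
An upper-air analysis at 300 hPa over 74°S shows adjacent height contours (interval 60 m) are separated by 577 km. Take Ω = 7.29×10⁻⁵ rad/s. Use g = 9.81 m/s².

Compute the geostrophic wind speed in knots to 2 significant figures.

Coriolis parameter at 74°S:
f = 2Ω sin φ = 2 × 7.29×10⁻⁵ × sin 74° = 1.40×10⁻⁴ s⁻¹
Height gradient: |∂Z/∂n| = 60 m / 577000 m = 1.04×10⁻⁴
On a pressure surface, geostrophic balance gives V_g = (g/f)|∂Z/∂n|:
V_g = 9.81 × 1.04×10⁻⁴ / 1.40×10⁻⁴ = 7.28 m/s
Converting: 7.28 m/s × 1.944 = 14 knots

14 knots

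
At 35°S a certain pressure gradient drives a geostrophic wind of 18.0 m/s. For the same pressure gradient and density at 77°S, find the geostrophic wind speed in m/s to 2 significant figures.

With the same pressure gradient and density, V_g ∝ 1/f ∝ 1/sin φ.
V₂ = V₁ · sin φ₁ / sin φ₂ = 18.0 × sin 35° / sin 77°
V₂ = 18.0 × 0.5736/0.9744 = 11 m/s

11 m/s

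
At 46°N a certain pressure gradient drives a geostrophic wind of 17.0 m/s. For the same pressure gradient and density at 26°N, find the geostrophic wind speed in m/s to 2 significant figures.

28 m/s

With the same pressure gradient and density, V_g ∝ 1/f ∝ 1/sin φ.
V₂ = V₁ · sin φ₁ / sin φ₂ = 17.0 × sin 46° / sin 26°
V₂ = 17.0 × 0.7193/0.4384 = 28 m/s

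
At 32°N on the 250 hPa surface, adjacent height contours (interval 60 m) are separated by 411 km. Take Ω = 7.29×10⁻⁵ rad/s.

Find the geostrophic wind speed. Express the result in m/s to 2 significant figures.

Coriolis parameter at 32°N:
f = 2Ω sin φ = 2 × 7.29×10⁻⁵ × sin 32° = 7.73×10⁻⁵ s⁻¹
Height gradient: |∂Z/∂n| = 60 m / 411000 m = 1.46×10⁻⁴
On a pressure surface, geostrophic balance gives V_g = (g/f)|∂Z/∂n|:
V_g = 9.81 × 1.46×10⁻⁴ / 7.73×10⁻⁵ = 18.5 m/s

19 m/s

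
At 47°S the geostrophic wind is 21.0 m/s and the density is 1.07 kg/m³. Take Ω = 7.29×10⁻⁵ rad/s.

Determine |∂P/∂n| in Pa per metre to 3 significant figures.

2.40×10⁻³ Pa/m

Coriolis parameter at 47°S:
f = 2Ω sin φ = 2 × 7.29×10⁻⁵ × sin 47° = 1.07×10⁻⁴ s⁻¹
Geostrophic balance rearranged: |∂P/∂n| = f ρ V_g
|∂P/∂n| = 1.07×10⁻⁴ × 1.07 × 21.0 = 2.40×10⁻³ Pa/m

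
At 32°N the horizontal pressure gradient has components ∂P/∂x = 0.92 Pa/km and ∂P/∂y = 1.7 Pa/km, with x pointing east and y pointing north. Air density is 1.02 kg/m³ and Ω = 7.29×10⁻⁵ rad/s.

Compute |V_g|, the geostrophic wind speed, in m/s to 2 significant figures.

25 m/s

Coriolis parameter at 32°N:
f = 2Ω sin φ = 2 × 7.29×10⁻⁵ × sin 32° = 7.73×10⁻⁵ s⁻¹
Component geostrophic relations (x east, y north):
u_g = −(1/(fρ)) ∂P/∂y,  v_g = (1/(fρ)) ∂P/∂x
u_g = −(1.7×10⁻³)/(7.73×10⁻⁵ × 1.02) = −21.6 m/s;  v_g = (0.92×10⁻³)/(7.73×10⁻⁵ × 1.02) = 11.7 m/s
|V_g| = √(u_g² + v_g²) = 24.5 m/s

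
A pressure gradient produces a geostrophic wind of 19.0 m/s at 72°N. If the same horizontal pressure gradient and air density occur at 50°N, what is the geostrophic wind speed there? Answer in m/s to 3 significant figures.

23.6 m/s

With the same pressure gradient and density, V_g ∝ 1/f ∝ 1/sin φ.
V₂ = V₁ · sin φ₁ / sin φ₂ = 19.0 × sin 72° / sin 50°
V₂ = 19.0 × 0.9511/0.7660 = 23.6 m/s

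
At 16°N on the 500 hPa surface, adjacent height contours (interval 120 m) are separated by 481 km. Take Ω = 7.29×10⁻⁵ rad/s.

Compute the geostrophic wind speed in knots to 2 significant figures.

Coriolis parameter at 16°N:
f = 2Ω sin φ = 2 × 7.29×10⁻⁵ × sin 16° = 4.02×10⁻⁵ s⁻¹
Height gradient: |∂Z/∂n| = 120 m / 481000 m = 2.49×10⁻⁴
On a pressure surface, geostrophic balance gives V_g = (g/f)|∂Z/∂n|:
V_g = 9.81 × 2.49×10⁻⁴ / 4.02×10⁻⁵ = 60.9 m/s
Converting: 60.9 m/s × 1.944 = 120 knots

120 knots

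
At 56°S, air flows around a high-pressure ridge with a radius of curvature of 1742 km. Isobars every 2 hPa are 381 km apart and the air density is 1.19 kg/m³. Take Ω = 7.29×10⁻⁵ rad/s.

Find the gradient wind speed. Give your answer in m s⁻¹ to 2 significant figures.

3.7 m s⁻¹

Coriolis parameter at 56°S:
f = 2Ω sin φ = 2 × 7.29×10⁻⁵ × sin 56° = 1.21×10⁻⁴ s⁻¹
Pressure gradient: |∂P/∂n| = 200 Pa / 381000 m = 5.25×10⁻⁴ Pa/m
Geostrophic speed: V_g = |∂P/∂n|/(fρ) = 5.25×10⁻⁴/(1.21×10⁻⁴ × 1.19) = 3.65 m/s
Around a high, pressure-gradient force acts outward with centrifugal, so Coriolis balances both:
fV = (1/ρ)|∂P/∂n| + V²/R  →  V² − fR·V + fR·V_g = 0
With fR = 1.21×10⁻⁴ × 1742×10³ m = 211 m/s:
V = [fR − √((fR)² − 4 fR V_g)]/2 = [211 − √(211² − 4×211×3.65)]/2 = 3.71 m/s
Supergeostrophic (V > V_g = 3.65 m/s), as expected around a high.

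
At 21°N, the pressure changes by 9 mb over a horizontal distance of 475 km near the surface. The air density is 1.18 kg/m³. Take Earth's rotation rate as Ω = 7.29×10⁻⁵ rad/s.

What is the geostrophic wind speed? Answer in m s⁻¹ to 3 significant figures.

Coriolis parameter at 21°N:
f = 2Ω sin φ = 2 × 7.29×10⁻⁵ × sin 21° = 5.23×10⁻⁵ s⁻¹
Pressure gradient: |∂P/∂n| = 900 Pa / 475000 m = 1.89×10⁻³ Pa/m
Geostrophic balance (pressure-gradient force = Coriolis force):
V_g = (1/(fρ)) |∂P/∂n| = 1.89×10⁻³ / (5.23×10⁻⁵ × 1.18) = 30.7 m/s

30.7 m s⁻¹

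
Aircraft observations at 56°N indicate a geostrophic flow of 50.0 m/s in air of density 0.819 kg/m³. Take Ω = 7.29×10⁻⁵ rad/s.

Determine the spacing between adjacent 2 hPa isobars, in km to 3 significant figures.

40.4 km

Coriolis parameter at 56°N:
f = 2Ω sin φ = 2 × 7.29×10⁻⁵ × sin 56° = 1.21×10⁻⁴ s⁻¹
Geostrophic balance rearranged: |∂P/∂n| = f ρ V_g
|∂P/∂n| = 1.21×10⁻⁴ × 0.819 × 50.0 = 4.95×10⁻³ Pa/m
Isobar spacing: Δn = ΔP/|∂P/∂n| = 200 Pa / 4.95×10⁻³ Pa/m = 40406 m ≈ 40.4 km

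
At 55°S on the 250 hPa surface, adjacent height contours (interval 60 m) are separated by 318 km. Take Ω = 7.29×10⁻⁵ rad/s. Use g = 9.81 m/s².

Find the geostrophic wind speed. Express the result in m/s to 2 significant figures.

15 m/s

Coriolis parameter at 55°S:
f = 2Ω sin φ = 2 × 7.29×10⁻⁵ × sin 55° = 1.19×10⁻⁴ s⁻¹
Height gradient: |∂Z/∂n| = 60 m / 318000 m = 1.89×10⁻⁴
On a pressure surface, geostrophic balance gives V_g = (g/f)|∂Z/∂n|:
V_g = 9.81 × 1.89×10⁻⁴ / 1.19×10⁻⁴ = 15.5 m/s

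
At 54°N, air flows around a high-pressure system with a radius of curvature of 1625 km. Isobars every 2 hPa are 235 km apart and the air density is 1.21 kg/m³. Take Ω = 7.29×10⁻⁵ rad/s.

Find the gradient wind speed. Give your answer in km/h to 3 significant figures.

Coriolis parameter at 54°N:
f = 2Ω sin φ = 2 × 7.29×10⁻⁵ × sin 54° = 1.18×10⁻⁴ s⁻¹
Pressure gradient: |∂P/∂n| = 200 Pa / 235000 m = 8.51×10⁻⁴ Pa/m
Geostrophic speed: V_g = |∂P/∂n|/(fρ) = 8.51×10⁻⁴/(1.18×10⁻⁴ × 1.21) = 5.96 m/s
Around a high, pressure-gradient force acts outward with centrifugal, so Coriolis balances both:
fV = (1/ρ)|∂P/∂n| + V²/R  →  V² − fR·V + fR·V_g = 0
With fR = 1.18×10⁻⁴ × 1625×10³ m = 192 m/s:
V = [fR − √((fR)² − 4 fR V_g)]/2 = [192 − √(192² − 4×192×5.96)]/2 = 6.16 m/s
Supergeostrophic (V > V_g = 5.96 m/s), as expected around a high.
Converting: 6.16 m/s × 3.6 = 22.2 km/h

22.2 km/h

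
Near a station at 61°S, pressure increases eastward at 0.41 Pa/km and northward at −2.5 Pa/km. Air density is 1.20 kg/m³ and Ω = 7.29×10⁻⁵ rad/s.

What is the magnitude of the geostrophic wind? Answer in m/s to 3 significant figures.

Coriolis parameter at 61°S:
f = 2Ω sin φ = 2 × 7.29×10⁻⁵ × sin 61° = 1.28×10⁻⁴ s⁻¹
In the Southern Hemisphere f is negative: f = −1.28×10⁻⁴ s⁻¹.
Component geostrophic relations (x east, y north):
u_g = −(1/(fρ)) ∂P/∂y,  v_g = (1/(fρ)) ∂P/∂x
u_g = −(−2.5×10⁻³)/(−1.28×10⁻⁴ × 1.20) = −16.3 m/s;  v_g = (0.41×10⁻³)/(−1.28×10⁻⁴ × 1.20) = −2.68 m/s
|V_g| = √(u_g² + v_g²) = 16.6 m/s

16.6 m/s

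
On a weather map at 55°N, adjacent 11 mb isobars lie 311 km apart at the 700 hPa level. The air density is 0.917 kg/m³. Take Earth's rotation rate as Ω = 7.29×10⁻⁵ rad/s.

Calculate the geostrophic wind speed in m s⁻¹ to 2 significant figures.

Coriolis parameter at 55°N:
f = 2Ω sin φ = 2 × 7.29×10⁻⁵ × sin 55° = 1.19×10⁻⁴ s⁻¹
Pressure gradient: |∂P/∂n| = 1100 Pa / 311000 m = 3.54×10⁻³ Pa/m
Geostrophic balance (pressure-gradient force = Coriolis force):
V_g = (1/(fρ)) |∂P/∂n| = 3.54×10⁻³ / (1.19×10⁻⁴ × 0.917) = 32.3 m/s

32 m s⁻¹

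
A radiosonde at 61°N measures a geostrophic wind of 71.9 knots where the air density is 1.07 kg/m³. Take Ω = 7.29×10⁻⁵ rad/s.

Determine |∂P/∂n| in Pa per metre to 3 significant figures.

Coriolis parameter at 61°N:
f = 2Ω sin φ = 2 × 7.29×10⁻⁵ × sin 61° = 1.28×10⁻⁴ s⁻¹
Wind speed in SI: 71.9 knots = 37.0 m/s
Geostrophic balance rearranged: |∂P/∂n| = f ρ V_g
|∂P/∂n| = 1.28×10⁻⁴ × 1.07 × 37.0 = 5.05×10⁻³ Pa/m

5.05×10⁻³ Pa/m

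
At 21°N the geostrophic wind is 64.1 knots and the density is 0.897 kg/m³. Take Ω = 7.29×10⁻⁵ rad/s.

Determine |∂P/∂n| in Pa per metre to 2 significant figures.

1.5×10⁻³ Pa/m

Coriolis parameter at 21°N:
f = 2Ω sin φ = 2 × 7.29×10⁻⁵ × sin 21° = 5.23×10⁻⁵ s⁻¹
Wind speed in SI: 64.1 knots = 33.0 m/s
Geostrophic balance rearranged: |∂P/∂n| = f ρ V_g
|∂P/∂n| = 5.23×10⁻⁵ × 0.897 × 33.0 = 1.55×10⁻³ Pa/m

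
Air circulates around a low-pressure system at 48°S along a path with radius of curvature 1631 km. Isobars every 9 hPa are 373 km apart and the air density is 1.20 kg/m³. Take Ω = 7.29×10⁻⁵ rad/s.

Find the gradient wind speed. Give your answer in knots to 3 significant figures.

Coriolis parameter at 48°S:
f = 2Ω sin φ = 2 × 7.29×10⁻⁵ × sin 48° = 1.08×10⁻⁴ s⁻¹
Pressure gradient: |∂P/∂n| = 900 Pa / 373000 m = 2.41×10⁻³ Pa/m
Geostrophic speed: V_g = |∂P/∂n|/(fρ) = 2.41×10⁻³/(1.08×10⁻⁴ × 1.20) = 18.6 m/s
Around a low, centrifugal force acts outward with Coriolis, so pressure-gradient force balances both:
(1/ρ)|∂P/∂n| = fV + V²/R  →  V² + fR·V − fR·V_g = 0
With fR = 1.08×10⁻⁴ × 1631×10³ m = 177 m/s:
V = [−fR + √((fR)² + 4 fR V_g)]/2 = [−177 + √(177² + 4×177×18.6)]/2 = 16.9 m/s
Subgeostrophic (V < V_g = 18.6 m/s), as expected around a low.
Converting: 16.9 m/s × 1.944 = 32.9 knots

32.9 knots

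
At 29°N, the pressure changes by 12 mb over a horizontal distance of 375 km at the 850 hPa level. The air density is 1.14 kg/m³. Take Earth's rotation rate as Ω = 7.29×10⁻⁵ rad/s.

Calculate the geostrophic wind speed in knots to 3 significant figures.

Coriolis parameter at 29°N:
f = 2Ω sin φ = 2 × 7.29×10⁻⁵ × sin 29° = 7.07×10⁻⁵ s⁻¹
Pressure gradient: |∂P/∂n| = 1200 Pa / 375000 m = 3.20×10⁻³ Pa/m
Geostrophic balance (pressure-gradient force = Coriolis force):
V_g = (1/(fρ)) |∂P/∂n| = 3.20×10⁻³ / (7.07×10⁻⁵ × 1.14) = 39.7 m/s
Converting: 39.7 m/s × 1.944 = 77.2 knots

77.2 knots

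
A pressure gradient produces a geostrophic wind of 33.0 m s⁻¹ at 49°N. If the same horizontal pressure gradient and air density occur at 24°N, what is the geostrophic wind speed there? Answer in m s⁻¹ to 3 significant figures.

61.2 m s⁻¹

With the same pressure gradient and density, V_g ∝ 1/f ∝ 1/sin φ.
V₂ = V₁ · sin φ₁ / sin φ₂ = 33.0 × sin 49° / sin 24°
V₂ = 33.0 × 0.7547/0.4067 = 61.2 m s⁻¹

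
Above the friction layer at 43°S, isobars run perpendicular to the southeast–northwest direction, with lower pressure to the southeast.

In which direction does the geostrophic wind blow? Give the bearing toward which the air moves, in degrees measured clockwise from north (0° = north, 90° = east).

The pressure-gradient force points toward the southeast (bearing 135°).
Geostrophic balance: in the Southern Hemisphere the Coriolis force deflects motion to the left, so the geostrophic wind blows 90° to the left of the pressure-gradient force (low pressure on the right).
Rotating 135° by 90° counterclockwise gives 045° — the wind blows toward the northeast.

045°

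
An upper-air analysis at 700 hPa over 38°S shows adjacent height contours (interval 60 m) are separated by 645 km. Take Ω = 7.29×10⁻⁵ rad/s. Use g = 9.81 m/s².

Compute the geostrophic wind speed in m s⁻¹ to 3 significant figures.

10.2 m s⁻¹

Coriolis parameter at 38°S:
f = 2Ω sin φ = 2 × 7.29×10⁻⁵ × sin 38° = 8.98×10⁻⁵ s⁻¹
Height gradient: |∂Z/∂n| = 60 m / 645000 m = 9.30×10⁻⁵
On a pressure surface, geostrophic balance gives V_g = (g/f)|∂Z/∂n|:
V_g = 9.81 × 9.30×10⁻⁵ / 8.98×10⁻⁵ = 10.2 m/s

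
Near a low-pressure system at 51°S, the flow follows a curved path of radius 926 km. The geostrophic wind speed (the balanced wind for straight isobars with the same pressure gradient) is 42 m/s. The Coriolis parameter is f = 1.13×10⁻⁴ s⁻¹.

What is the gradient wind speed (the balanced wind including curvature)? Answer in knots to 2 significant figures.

Around a low, centrifugal force acts outward with Coriolis, so pressure-gradient force balances both:
(1/ρ)|∂P/∂n| = fV + V²/R  →  V² + fR·V − fR·V_g = 0
With fR = 1.13×10⁻⁴ × 926×10³ m = 105 m/s:
V = [−fR + √((fR)² + 4 fR V_g)]/2 = [−105 + √(105² + 4×105×42)]/2 = 32.1 m/s
Subgeostrophic (V < V_g = 42 m/s), as expected around a low.
Converting: 32.1 m/s × 1.944 = 62 knots

62 knots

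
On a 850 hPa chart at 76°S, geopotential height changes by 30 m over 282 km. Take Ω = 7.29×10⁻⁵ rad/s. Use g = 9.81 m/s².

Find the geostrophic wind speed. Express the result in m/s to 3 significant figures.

7.38 m/s

Coriolis parameter at 76°S:
f = 2Ω sin φ = 2 × 7.29×10⁻⁵ × sin 76° = 1.41×10⁻⁴ s⁻¹
Height gradient: |∂Z/∂n| = 30 m / 282000 m = 1.06×10⁻⁴
On a pressure surface, geostrophic balance gives V_g = (g/f)|∂Z/∂n|:
V_g = 9.81 × 1.06×10⁻⁴ / 1.41×10⁻⁴ = 7.38 m/s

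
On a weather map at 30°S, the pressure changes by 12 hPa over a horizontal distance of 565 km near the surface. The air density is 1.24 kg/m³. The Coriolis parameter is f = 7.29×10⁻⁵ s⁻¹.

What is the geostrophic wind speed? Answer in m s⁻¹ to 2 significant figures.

23 m s⁻¹

Pressure gradient: |∂P/∂n| = 1200 Pa / 565000 m = 2.12×10⁻³ Pa/m
Geostrophic balance (pressure-gradient force = Coriolis force):
V_g = (1/(fρ)) |∂P/∂n| = 2.12×10⁻³ / (7.29×10⁻⁵ × 1.24) = 23.5 m/s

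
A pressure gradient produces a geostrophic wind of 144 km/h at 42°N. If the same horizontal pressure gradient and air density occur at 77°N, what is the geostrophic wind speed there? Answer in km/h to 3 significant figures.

With the same pressure gradient and density, V_g ∝ 1/f ∝ 1/sin φ.
V₂ = V₁ · sin φ₁ / sin φ₂ = 144 × sin 42° / sin 77°
V₂ = 144 × 0.6691/0.9744 = 98.9 km/h

98.9 km/h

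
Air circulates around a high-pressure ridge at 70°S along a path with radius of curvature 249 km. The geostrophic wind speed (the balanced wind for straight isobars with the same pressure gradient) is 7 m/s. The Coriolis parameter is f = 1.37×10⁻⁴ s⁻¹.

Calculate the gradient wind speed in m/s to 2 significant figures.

9.8 m/s

Around a high, pressure-gradient force acts outward with centrifugal, so Coriolis balances both:
fV = (1/ρ)|∂P/∂n| + V²/R  →  V² − fR·V + fR·V_g = 0
With fR = 1.37×10⁻⁴ × 249×10³ m = 34.1 m/s:
V = [fR − √((fR)² − 4 fR V_g)]/2 = [34.1 − √(34.1² − 4×34.1×7)]/2 = 9.84 m/s
Supergeostrophic (V > V_g = 7 m/s), as expected around a high.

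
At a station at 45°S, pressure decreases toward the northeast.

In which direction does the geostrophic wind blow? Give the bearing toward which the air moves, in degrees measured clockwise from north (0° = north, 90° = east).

The pressure-gradient force points toward the northeast (bearing 045°).
Geostrophic balance: in the Southern Hemisphere the Coriolis force deflects motion to the left, so the geostrophic wind blows 90° to the left of the pressure-gradient force (low pressure on the right).
Rotating 045° by 90° counterclockwise gives 315° — the wind blows toward the northwest.

315°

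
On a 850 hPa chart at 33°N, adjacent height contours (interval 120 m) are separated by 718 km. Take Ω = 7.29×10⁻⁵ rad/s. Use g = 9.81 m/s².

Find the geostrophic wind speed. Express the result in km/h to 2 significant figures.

Coriolis parameter at 33°N:
f = 2Ω sin φ = 2 × 7.29×10⁻⁵ × sin 33° = 7.94×10⁻⁵ s⁻¹
Height gradient: |∂Z/∂n| = 120 m / 718000 m = 1.67×10⁻⁴
On a pressure surface, geostrophic balance gives V_g = (g/f)|∂Z/∂n|:
V_g = 9.81 × 1.67×10⁻⁴ / 7.94×10⁻⁵ = 20.6 m/s
Converting: 20.6 m/s × 3.6 = 74 km/h

74 km/h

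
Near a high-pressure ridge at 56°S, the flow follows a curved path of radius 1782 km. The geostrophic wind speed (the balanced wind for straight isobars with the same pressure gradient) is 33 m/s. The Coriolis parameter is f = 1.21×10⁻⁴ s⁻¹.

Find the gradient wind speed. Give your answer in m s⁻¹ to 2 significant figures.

Around a high, pressure-gradient force acts outward with centrifugal, so Coriolis balances both:
fV = (1/ρ)|∂P/∂n| + V²/R  →  V² − fR·V + fR·V_g = 0
With fR = 1.21×10⁻⁴ × 1782×10³ m = 216 m/s:
V = [fR − √((fR)² − 4 fR V_g)]/2 = [216 − √(216² − 4×216×33)]/2 = 40.7 m/s
Supergeostrophic (V > V_g = 33 m/s), as expected around a high.

41 m s⁻¹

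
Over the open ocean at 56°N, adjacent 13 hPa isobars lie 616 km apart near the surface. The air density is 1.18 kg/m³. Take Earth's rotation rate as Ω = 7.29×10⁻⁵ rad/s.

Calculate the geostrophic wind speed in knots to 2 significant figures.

29 knots

Coriolis parameter at 56°N:
f = 2Ω sin φ = 2 × 7.29×10⁻⁵ × sin 56° = 1.21×10⁻⁴ s⁻¹
Pressure gradient: |∂P/∂n| = 1300 Pa / 616000 m = 2.11×10⁻³ Pa/m
Geostrophic balance (pressure-gradient force = Coriolis force):
V_g = (1/(fρ)) |∂P/∂n| = 2.11×10⁻³ / (1.21×10⁻⁴ × 1.18) = 14.8 m/s
Converting: 14.8 m/s × 1.944 = 29 knots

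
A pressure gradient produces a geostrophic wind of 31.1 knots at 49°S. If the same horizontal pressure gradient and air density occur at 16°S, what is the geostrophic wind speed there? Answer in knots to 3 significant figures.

With the same pressure gradient and density, V_g ∝ 1/f ∝ 1/sin φ.
V₂ = V₁ · sin φ₁ / sin φ₂ = 31.1 × sin 49° / sin 16°
V₂ = 31.1 × 0.7547/0.2756 = 85.2 knots

85.2 knots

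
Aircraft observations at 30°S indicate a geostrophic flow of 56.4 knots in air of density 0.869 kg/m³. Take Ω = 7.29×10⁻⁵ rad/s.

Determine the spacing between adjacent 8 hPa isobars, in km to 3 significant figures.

435 km

Coriolis parameter at 30°S:
f = 2Ω sin φ = 2 × 7.29×10⁻⁵ × sin 30° = 7.29×10⁻⁵ s⁻¹
Wind speed in SI: 56.4 knots = 29.0 m/s
Geostrophic balance rearranged: |∂P/∂n| = f ρ V_g
|∂P/∂n| = 7.29×10⁻⁵ × 0.869 × 29.0 = 1.84×10⁻³ Pa/m
Isobar spacing: Δn = ΔP/|∂P/∂n| = 800 Pa / 1.84×10⁻³ Pa/m = 435237 m ≈ 435 km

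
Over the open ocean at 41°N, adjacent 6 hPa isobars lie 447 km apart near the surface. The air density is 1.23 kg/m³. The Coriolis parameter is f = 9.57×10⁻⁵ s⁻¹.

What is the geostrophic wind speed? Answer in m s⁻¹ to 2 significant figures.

11 m s⁻¹

Pressure gradient: |∂P/∂n| = 600 Pa / 447000 m = 1.34×10⁻³ Pa/m
Geostrophic balance (pressure-gradient force = Coriolis force):
V_g = (1/(fρ)) |∂P/∂n| = 1.34×10⁻³ / (9.57×10⁻⁵ × 1.23) = 11.4 m/s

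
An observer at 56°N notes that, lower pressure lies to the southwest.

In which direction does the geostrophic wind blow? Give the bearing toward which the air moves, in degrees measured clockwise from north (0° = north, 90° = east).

The pressure-gradient force points toward the southwest (bearing 225°).
Geostrophic balance: in the Northern Hemisphere the Coriolis force deflects motion to the right, so the geostrophic wind blows 90° to the right of the pressure-gradient force (low pressure on the left).
Rotating 225° by 90° clockwise gives 315° — the wind blows toward the northwest.

315°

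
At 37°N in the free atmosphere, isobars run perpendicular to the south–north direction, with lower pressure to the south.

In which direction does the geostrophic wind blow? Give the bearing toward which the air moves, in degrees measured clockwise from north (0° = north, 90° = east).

The pressure-gradient force points toward the south (bearing 180°).
Geostrophic balance: in the Northern Hemisphere the Coriolis force deflects motion to the right, so the geostrophic wind blows 90° to the right of the pressure-gradient force (low pressure on the left).
Rotating 180° by 90° clockwise gives 270° — the wind blows toward the west.

270°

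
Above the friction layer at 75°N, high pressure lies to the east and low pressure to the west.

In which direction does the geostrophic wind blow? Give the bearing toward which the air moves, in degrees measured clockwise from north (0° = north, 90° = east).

The pressure-gradient force points toward the west (bearing 270°).
Geostrophic balance: in the Northern Hemisphere the Coriolis force deflects motion to the right, so the geostrophic wind blows 90° to the right of the pressure-gradient force (low pressure on the left).
Rotating 270° by 90° clockwise gives 000° — the wind blows toward the north.

000°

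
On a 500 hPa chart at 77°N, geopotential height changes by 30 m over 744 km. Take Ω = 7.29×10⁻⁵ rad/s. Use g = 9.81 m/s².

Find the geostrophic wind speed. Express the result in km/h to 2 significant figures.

10 km/h

Coriolis parameter at 77°N:
f = 2Ω sin φ = 2 × 7.29×10⁻⁵ × sin 77° = 1.42×10⁻⁴ s⁻¹
Height gradient: |∂Z/∂n| = 30 m / 744000 m = 4.03×10⁻⁵
On a pressure surface, geostrophic balance gives V_g = (g/f)|∂Z/∂n|:
V_g = 9.81 × 4.03×10⁻⁵ / 1.42×10⁻⁴ = 2.78 m/s
Converting: 2.78 m/s × 3.6 = 10 km/h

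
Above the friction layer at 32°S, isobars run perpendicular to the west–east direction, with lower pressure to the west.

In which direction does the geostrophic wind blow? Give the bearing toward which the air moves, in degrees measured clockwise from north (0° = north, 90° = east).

The pressure-gradient force points toward the west (bearing 270°).
Geostrophic balance: in the Southern Hemisphere the Coriolis force deflects motion to the left, so the geostrophic wind blows 90° to the left of the pressure-gradient force (low pressure on the right).
Rotating 270° by 90° counterclockwise gives 180° — the wind blows toward the south.

180°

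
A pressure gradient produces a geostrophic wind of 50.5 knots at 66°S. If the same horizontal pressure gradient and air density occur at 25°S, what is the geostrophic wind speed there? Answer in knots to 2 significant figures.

With the same pressure gradient and density, V_g ∝ 1/f ∝ 1/sin φ.
V₂ = V₁ · sin φ₁ / sin φ₂ = 50.5 × sin 66° / sin 25°
V₂ = 50.5 × 0.9135/0.4226 = 110 knots

110 knots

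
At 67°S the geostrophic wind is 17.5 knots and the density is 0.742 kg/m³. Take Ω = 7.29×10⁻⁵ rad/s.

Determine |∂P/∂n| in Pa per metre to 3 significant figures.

8.97×10⁻⁴ Pa/m

Coriolis parameter at 67°S:
f = 2Ω sin φ = 2 × 7.29×10⁻⁵ × sin 67° = 1.34×10⁻⁴ s⁻¹
Wind speed in SI: 17.5 knots = 9.00 m/s
Geostrophic balance rearranged: |∂P/∂n| = f ρ V_g
|∂P/∂n| = 1.34×10⁻⁴ × 0.742 × 9.00 = 8.97×10⁻⁴ Pa/m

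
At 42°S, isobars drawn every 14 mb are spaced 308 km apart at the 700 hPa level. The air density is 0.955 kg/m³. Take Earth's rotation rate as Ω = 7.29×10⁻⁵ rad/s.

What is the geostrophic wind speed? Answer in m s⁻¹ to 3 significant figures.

48.8 m s⁻¹

Coriolis parameter at 42°S:
f = 2Ω sin φ = 2 × 7.29×10⁻⁵ × sin 42° = 9.76×10⁻⁵ s⁻¹
Pressure gradient: |∂P/∂n| = 1400 Pa / 308000 m = 4.55×10⁻³ Pa/m
Geostrophic balance (pressure-gradient force = Coriolis force):
V_g = (1/(fρ)) |∂P/∂n| = 4.55×10⁻³ / (9.76×10⁻⁵ × 0.955) = 48.8 m/s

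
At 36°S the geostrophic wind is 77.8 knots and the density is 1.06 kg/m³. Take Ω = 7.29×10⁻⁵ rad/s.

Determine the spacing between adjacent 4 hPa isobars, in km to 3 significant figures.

110 km

Coriolis parameter at 36°S:
f = 2Ω sin φ = 2 × 7.29×10⁻⁵ × sin 36° = 8.57×10⁻⁵ s⁻¹
Wind speed in SI: 77.8 knots = 40.0 m/s
Geostrophic balance rearranged: |∂P/∂n| = f ρ V_g
|∂P/∂n| = 8.57×10⁻⁵ × 1.06 × 40.0 = 3.64×10⁻³ Pa/m
Isobar spacing: Δn = ΔP/|∂P/∂n| = 400 Pa / 3.64×10⁻³ Pa/m = 110017 m ≈ 110 km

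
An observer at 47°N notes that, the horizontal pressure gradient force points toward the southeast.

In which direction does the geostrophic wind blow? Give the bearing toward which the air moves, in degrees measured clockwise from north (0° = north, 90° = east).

225°

The pressure-gradient force points toward the southeast (bearing 135°).
Geostrophic balance: in the Northern Hemisphere the Coriolis force deflects motion to the right, so the geostrophic wind blows 90° to the right of the pressure-gradient force (low pressure on the left).
Rotating 135° by 90° clockwise gives 225° — the wind blows toward the southwest.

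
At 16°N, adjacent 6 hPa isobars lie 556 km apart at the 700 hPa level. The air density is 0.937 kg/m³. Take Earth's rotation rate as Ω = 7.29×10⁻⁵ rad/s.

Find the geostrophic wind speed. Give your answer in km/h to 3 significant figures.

103 km/h

Coriolis parameter at 16°N:
f = 2Ω sin φ = 2 × 7.29×10⁻⁵ × sin 16° = 4.02×10⁻⁵ s⁻¹
Pressure gradient: |∂P/∂n| = 600 Pa / 556000 m = 1.08×10⁻³ Pa/m
Geostrophic balance (pressure-gradient force = Coriolis force):
V_g = (1/(fρ)) |∂P/∂n| = 1.08×10⁻³ / (4.02×10⁻⁵ × 0.937) = 28.7 m/s
Converting: 28.7 m/s × 3.6 = 103 km/h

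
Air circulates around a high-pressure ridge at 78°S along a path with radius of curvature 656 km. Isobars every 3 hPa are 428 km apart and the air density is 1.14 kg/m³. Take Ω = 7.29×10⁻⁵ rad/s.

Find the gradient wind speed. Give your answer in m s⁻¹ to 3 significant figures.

4.53 m s⁻¹

Coriolis parameter at 78°S:
f = 2Ω sin φ = 2 × 7.29×10⁻⁵ × sin 78° = 1.43×10⁻⁴ s⁻¹
Pressure gradient: |∂P/∂n| = 300 Pa / 428000 m = 7.01×10⁻⁴ Pa/m
Geostrophic speed: V_g = |∂P/∂n|/(fρ) = 7.01×10⁻⁴/(1.43×10⁻⁴ × 1.14) = 4.31 m/s
Around a high, pressure-gradient force acts outward with centrifugal, so Coriolis balances both:
fV = (1/ρ)|∂P/∂n| + V²/R  →  V² − fR·V + fR·V_g = 0
With fR = 1.43×10⁻⁴ × 656×10³ m = 93.6 m/s:
V = [fR − √((fR)² − 4 fR V_g)]/2 = [93.6 − √(93.6² − 4×93.6×4.31)]/2 = 4.53 m/s
Supergeostrophic (V > V_g = 4.31 m/s), as expected around a high.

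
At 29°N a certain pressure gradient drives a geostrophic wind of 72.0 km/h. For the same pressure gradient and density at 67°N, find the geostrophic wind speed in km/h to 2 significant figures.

38 km/h

With the same pressure gradient and density, V_g ∝ 1/f ∝ 1/sin φ.
V₂ = V₁ · sin φ₁ / sin φ₂ = 72.0 × sin 29° / sin 67°
V₂ = 72.0 × 0.4848/0.9205 = 38 km/h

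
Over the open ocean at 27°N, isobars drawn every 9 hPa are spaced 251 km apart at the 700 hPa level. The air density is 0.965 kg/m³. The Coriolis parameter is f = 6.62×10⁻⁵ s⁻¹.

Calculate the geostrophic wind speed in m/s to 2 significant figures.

Pressure gradient: |∂P/∂n| = 900 Pa / 251000 m = 3.59×10⁻³ Pa/m
Geostrophic balance (pressure-gradient force = Coriolis force):
V_g = (1/(fρ)) |∂P/∂n| = 3.59×10⁻³ / (6.62×10⁻⁵ × 0.965) = 56.1 m/s

56 m/s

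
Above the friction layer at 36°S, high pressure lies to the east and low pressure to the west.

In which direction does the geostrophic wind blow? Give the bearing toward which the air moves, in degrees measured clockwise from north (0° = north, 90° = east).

180°

The pressure-gradient force points toward the west (bearing 270°).
Geostrophic balance: in the Southern Hemisphere the Coriolis force deflects motion to the left, so the geostrophic wind blows 90° to the left of the pressure-gradient force (low pressure on the right).
Rotating 270° by 90° counterclockwise gives 180° — the wind blows toward the south.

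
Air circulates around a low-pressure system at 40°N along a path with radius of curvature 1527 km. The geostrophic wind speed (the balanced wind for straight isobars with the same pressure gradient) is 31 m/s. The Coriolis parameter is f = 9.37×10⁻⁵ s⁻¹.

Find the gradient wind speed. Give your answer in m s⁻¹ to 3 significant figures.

26.2 m s⁻¹

Around a low, centrifugal force acts outward with Coriolis, so pressure-gradient force balances both:
(1/ρ)|∂P/∂n| = fV + V²/R  →  V² + fR·V − fR·V_g = 0
With fR = 9.37×10⁻⁵ × 1527×10³ m = 143 m/s:
V = [−fR + √((fR)² + 4 fR V_g)]/2 = [−143 + √(143² + 4×143×31)]/2 = 26.2 m/s
Subgeostrophic (V < V_g = 31 m/s), as expected around a low.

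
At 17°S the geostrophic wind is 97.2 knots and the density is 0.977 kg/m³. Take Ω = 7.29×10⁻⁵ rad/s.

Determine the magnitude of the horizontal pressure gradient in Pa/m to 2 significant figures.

Coriolis parameter at 17°S:
f = 2Ω sin φ = 2 × 7.29×10⁻⁵ × sin 17° = 4.26×10⁻⁵ s⁻¹
Wind speed in SI: 97.2 knots = 50.0 m/s
Geostrophic balance rearranged: |∂P/∂n| = f ρ V_g
|∂P/∂n| = 4.26×10⁻⁵ × 0.977 × 50.0 = 2.08×10⁻³ Pa/m

2.1×10⁻³ Pa/m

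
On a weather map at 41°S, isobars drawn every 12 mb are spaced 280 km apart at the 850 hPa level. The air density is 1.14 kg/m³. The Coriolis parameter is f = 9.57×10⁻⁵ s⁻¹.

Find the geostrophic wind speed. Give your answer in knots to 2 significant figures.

Pressure gradient: |∂P/∂n| = 1200 Pa / 280000 m = 4.29×10⁻³ Pa/m
Geostrophic balance (pressure-gradient force = Coriolis force):
V_g = (1/(fρ)) |∂P/∂n| = 4.29×10⁻³ / (9.57×10⁻⁵ × 1.14) = 39.3 m/s
Converting: 39.3 m/s × 1.944 = 76 knots

76 knots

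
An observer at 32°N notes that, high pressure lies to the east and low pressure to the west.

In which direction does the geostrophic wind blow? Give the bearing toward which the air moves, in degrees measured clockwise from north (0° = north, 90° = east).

000°

The pressure-gradient force points toward the west (bearing 270°).
Geostrophic balance: in the Northern Hemisphere the Coriolis force deflects motion to the right, so the geostrophic wind blows 90° to the right of the pressure-gradient force (low pressure on the left).
Rotating 270° by 90° clockwise gives 000° — the wind blows toward the north.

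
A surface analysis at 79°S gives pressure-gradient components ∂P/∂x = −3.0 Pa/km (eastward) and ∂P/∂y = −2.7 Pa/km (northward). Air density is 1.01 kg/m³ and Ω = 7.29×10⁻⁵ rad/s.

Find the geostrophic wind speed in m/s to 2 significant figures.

28 m/s

Coriolis parameter at 79°S:
f = 2Ω sin φ = 2 × 7.29×10⁻⁵ × sin 79° = 1.43×10⁻⁴ s⁻¹
In the Southern Hemisphere f is negative: f = −1.43×10⁻⁴ s⁻¹.
Component geostrophic relations (x east, y north):
u_g = −(1/(fρ)) ∂P/∂y,  v_g = (1/(fρ)) ∂P/∂x
u_g = −(−2.7×10⁻³)/(−1.43×10⁻⁴ × 1.01) = −18.7 m/s;  v_g = (−3.0×10⁻³)/(−1.43×10⁻⁴ × 1.01) = 20.8 m/s
|V_g| = √(u_g² + v_g²) = 27.9 m/s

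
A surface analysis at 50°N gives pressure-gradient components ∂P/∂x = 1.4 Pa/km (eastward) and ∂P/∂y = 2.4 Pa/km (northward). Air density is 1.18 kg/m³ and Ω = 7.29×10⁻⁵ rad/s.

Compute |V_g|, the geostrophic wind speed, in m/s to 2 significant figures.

Coriolis parameter at 50°N:
f = 2Ω sin φ = 2 × 7.29×10⁻⁵ × sin 50° = 1.12×10⁻⁴ s⁻¹
Component geostrophic relations (x east, y north):
u_g = −(1/(fρ)) ∂P/∂y,  v_g = (1/(fρ)) ∂P/∂x
u_g = −(2.4×10⁻³)/(1.12×10⁻⁴ × 1.18) = −18.2 m/s;  v_g = (1.4×10⁻³)/(1.12×10⁻⁴ × 1.18) = 10.6 m/s
|V_g| = √(u_g² + v_g²) = 21.1 m/s

21 m/s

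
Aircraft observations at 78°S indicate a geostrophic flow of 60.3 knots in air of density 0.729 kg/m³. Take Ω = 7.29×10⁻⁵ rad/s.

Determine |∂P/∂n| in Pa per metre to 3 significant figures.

3.23×10⁻³ Pa/m

Coriolis parameter at 78°S:
f = 2Ω sin φ = 2 × 7.29×10⁻⁵ × sin 78° = 1.43×10⁻⁴ s⁻¹
Wind speed in SI: 60.3 knots = 31.0 m/s
Geostrophic balance rearranged: |∂P/∂n| = f ρ V_g
|∂P/∂n| = 1.43×10⁻⁴ × 0.729 × 31.0 = 3.23×10⁻³ Pa/m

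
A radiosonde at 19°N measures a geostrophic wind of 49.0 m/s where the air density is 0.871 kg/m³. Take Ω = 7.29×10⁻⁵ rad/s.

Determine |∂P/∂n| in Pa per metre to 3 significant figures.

2.03×10⁻³ Pa/m

Coriolis parameter at 19°N:
f = 2Ω sin φ = 2 × 7.29×10⁻⁵ × sin 19° = 4.75×10⁻⁵ s⁻¹
Geostrophic balance rearranged: |∂P/∂n| = f ρ V_g
|∂P/∂n| = 4.75×10⁻⁵ × 0.871 × 49.0 = 2.03×10⁻³ Pa/m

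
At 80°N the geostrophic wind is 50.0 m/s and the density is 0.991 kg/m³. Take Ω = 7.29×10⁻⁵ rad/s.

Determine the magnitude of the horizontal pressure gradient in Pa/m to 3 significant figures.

Coriolis parameter at 80°N:
f = 2Ω sin φ = 2 × 7.29×10⁻⁵ × sin 80° = 1.44×10⁻⁴ s⁻¹
Geostrophic balance rearranged: |∂P/∂n| = f ρ V_g
|∂P/∂n| = 1.44×10⁻⁴ × 0.991 × 50.0 = 7.11×10⁻³ Pa/m

7.11×10⁻³ Pa/m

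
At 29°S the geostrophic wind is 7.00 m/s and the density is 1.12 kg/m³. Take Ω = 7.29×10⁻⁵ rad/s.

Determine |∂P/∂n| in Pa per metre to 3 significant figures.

Coriolis parameter at 29°S:
f = 2Ω sin φ = 2 × 7.29×10⁻⁵ × sin 29° = 7.07×10⁻⁵ s⁻¹
Geostrophic balance rearranged: |∂P/∂n| = f ρ V_g
|∂P/∂n| = 7.07×10⁻⁵ × 1.12 × 7.00 = 5.54×10⁻⁴ Pa/m

5.54×10⁻⁴ Pa/m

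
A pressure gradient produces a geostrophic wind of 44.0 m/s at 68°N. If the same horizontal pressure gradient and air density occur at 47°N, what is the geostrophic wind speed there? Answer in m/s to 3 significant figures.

55.8 m/s

With the same pressure gradient and density, V_g ∝ 1/f ∝ 1/sin φ.
V₂ = V₁ · sin φ₁ / sin φ₂ = 44.0 × sin 68° / sin 47°
V₂ = 44.0 × 0.9272/0.7314 = 55.8 m/s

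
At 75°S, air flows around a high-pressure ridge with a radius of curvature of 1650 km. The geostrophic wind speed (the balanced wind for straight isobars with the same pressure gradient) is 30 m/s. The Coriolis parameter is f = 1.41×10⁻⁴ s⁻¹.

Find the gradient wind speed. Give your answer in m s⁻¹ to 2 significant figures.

35 m s⁻¹

Around a high, pressure-gradient force acts outward with centrifugal, so Coriolis balances both:
fV = (1/ρ)|∂P/∂n| + V²/R  →  V² − fR·V + fR·V_g = 0
With fR = 1.41×10⁻⁴ × 1650×10³ m = 233 m/s:
V = [fR − √((fR)² − 4 fR V_g)]/2 = [233 − √(233² − 4×233×30)]/2 = 35.4 m/s
Supergeostrophic (V > V_g = 30 m/s), as expected around a high.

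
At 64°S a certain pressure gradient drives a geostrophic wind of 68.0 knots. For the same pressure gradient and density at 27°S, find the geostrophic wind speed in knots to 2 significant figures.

130 knots

With the same pressure gradient and density, V_g ∝ 1/f ∝ 1/sin φ.
V₂ = V₁ · sin φ₁ / sin φ₂ = 68.0 × sin 64° / sin 27°
V₂ = 68.0 × 0.8988/0.4540 = 130 knots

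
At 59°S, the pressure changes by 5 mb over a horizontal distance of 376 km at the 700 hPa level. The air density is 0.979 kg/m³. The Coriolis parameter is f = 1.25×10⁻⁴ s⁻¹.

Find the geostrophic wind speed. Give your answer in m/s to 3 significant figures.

Pressure gradient: |∂P/∂n| = 500 Pa / 376000 m = 1.33×10⁻³ Pa/m
Geostrophic balance (pressure-gradient force = Coriolis force):
V_g = (1/(fρ)) |∂P/∂n| = 1.33×10⁻³ / (1.25×10⁻⁴ × 0.979) = 10.9 m/s

10.9 m/s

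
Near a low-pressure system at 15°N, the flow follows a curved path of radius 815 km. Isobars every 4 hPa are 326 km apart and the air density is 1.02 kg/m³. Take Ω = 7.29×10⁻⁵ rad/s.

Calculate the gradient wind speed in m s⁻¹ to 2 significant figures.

20 m s⁻¹

Coriolis parameter at 15°N:
f = 2Ω sin φ = 2 × 7.29×10⁻⁵ × sin 15° = 3.77×10⁻⁵ s⁻¹
Pressure gradient: |∂P/∂n| = 400 Pa / 326000 m = 1.23×10⁻³ Pa/m
Geostrophic speed: V_g = |∂P/∂n|/(fρ) = 1.23×10⁻³/(3.77×10⁻⁵ × 1.02) = 31.9 m/s
Around a low, centrifugal force acts outward with Coriolis, so pressure-gradient force balances both:
(1/ρ)|∂P/∂n| = fV + V²/R  →  V² + fR·V − fR·V_g = 0
With fR = 3.77×10⁻⁵ × 815×10³ m = 30.8 m/s:
V = [−fR + √((fR)² + 4 fR V_g)]/2 = [−30.8 + √(30.8² + 4×30.8×31.9)]/2 = 19.5 m/s
Subgeostrophic (V < V_g = 31.9 m/s), as expected around a low.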